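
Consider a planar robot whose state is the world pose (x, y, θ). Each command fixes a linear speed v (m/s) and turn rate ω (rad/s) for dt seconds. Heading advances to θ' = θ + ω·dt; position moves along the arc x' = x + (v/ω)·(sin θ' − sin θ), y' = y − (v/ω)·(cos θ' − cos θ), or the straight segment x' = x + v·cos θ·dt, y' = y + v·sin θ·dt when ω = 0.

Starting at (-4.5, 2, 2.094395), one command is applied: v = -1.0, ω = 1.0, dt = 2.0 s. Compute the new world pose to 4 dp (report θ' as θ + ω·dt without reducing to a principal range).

θ' = 2.0944 + 1.0·2.0 = 4.0944
R = v/ω = -1.0/1.0 = -1.0000
x' = -4.5 + -1.0000·(sin 4.0944 − sin 2.0944) = -2.8189
y' = 2 − -1.0000·(cos 4.0944 − cos 2.0944) = 1.9206

(-2.8189, 1.9206, 4.0944)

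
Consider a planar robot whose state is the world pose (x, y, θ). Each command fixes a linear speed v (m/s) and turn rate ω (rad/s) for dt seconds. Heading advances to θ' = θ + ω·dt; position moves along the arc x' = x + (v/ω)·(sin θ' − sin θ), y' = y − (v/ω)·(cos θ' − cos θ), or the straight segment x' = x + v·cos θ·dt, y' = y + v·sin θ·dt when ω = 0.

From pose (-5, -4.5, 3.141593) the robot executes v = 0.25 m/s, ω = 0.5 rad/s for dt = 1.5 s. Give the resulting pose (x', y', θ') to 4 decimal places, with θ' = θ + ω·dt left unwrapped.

(-5.3408, -4.6342, 3.8916)

θ' = 3.1416 + 0.5·1.5 = 3.8916
R = v/ω = 0.25/0.5 = 0.5000
x' = -5 + 0.5000·(sin 3.8916 − sin 3.1416) = -5.3408
y' = -4.5 − 0.5000·(cos 3.8916 − cos 3.1416) = -4.6342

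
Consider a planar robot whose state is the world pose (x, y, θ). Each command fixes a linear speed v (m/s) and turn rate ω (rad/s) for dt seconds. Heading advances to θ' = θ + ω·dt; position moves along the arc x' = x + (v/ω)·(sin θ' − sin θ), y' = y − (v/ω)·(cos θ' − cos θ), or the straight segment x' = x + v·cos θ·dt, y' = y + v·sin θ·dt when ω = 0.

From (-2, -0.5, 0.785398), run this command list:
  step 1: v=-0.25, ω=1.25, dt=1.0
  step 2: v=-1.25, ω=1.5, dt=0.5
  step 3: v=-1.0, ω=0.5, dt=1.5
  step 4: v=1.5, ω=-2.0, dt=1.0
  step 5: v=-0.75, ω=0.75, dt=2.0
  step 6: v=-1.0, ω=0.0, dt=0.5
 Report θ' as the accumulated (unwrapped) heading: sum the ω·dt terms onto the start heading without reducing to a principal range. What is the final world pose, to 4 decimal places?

step 1: θ'=2.0354 (R=-0.2000) → pose (-2.0374, -0.7310, 2.0354)
step 2: θ'=2.7854 (R=-0.8333) → pose (-1.5830, -1.1387, 2.7854)
step 3: θ'=3.5354 (R=-2.0000) → pose (-0.1181, -1.1111, 3.5354)
step 4: θ'=1.5354 (R=-0.7500) → pose (-1.1554, -0.3920, 1.5354)
step 5: θ'=3.0354 (R=-1.0000) → pose (-0.2621, -1.4217, 3.0354)
step 6: θ'=3.0354 (straight) → pose (0.2351, -1.4747, 3.0354)

(0.2351, -1.4747, 3.0354)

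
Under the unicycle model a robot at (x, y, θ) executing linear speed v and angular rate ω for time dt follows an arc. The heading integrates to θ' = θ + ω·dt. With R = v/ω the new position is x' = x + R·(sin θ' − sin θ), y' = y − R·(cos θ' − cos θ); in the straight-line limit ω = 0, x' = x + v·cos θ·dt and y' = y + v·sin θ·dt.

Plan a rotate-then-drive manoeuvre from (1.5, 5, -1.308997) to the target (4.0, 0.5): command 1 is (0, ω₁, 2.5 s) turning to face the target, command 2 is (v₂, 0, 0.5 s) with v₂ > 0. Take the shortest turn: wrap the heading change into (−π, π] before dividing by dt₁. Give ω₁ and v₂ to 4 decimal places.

heading to target = atan2(0.5−5, 4−1.5) = -1.0637
Δθ = wrap(-1.0637 − -1.3090) = 0.2453; ω₁ = Δθ/dt₁ = 0.0981
distance = √((4−1.5)² + (0.5−5)²) = 5.1478; v₂ = distance/dt₂ = 10.2956

ω₁ = 0.0981, v₂ = 10.2956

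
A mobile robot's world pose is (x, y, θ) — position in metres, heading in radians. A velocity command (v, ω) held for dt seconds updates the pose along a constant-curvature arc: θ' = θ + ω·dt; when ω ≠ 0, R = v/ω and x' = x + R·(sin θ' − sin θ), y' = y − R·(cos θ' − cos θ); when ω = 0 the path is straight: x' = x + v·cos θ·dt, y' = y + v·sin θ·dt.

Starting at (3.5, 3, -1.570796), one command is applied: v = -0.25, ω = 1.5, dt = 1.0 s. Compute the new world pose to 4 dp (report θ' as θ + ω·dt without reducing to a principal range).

θ' = -1.5708 + 1.5·1.0 = -0.0708
R = v/ω = -0.25/1.5 = -0.1667
x' = 3.5 + -0.1667·(sin -0.0708 − sin -1.5708) = 3.3451
y' = 3 − -0.1667·(cos -0.0708 − cos -1.5708) = 3.1662

(3.3451, 3.1662, -0.0708)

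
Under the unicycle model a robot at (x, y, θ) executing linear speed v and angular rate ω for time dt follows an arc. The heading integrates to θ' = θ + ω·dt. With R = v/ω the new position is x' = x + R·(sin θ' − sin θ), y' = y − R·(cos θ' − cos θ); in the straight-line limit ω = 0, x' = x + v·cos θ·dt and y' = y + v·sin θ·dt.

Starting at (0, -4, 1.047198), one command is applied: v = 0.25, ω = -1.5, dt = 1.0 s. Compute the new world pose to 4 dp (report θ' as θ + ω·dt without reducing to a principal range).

θ' = 1.0472 + -1.5·1.0 = -0.4528
R = v/ω = 0.25/-1.5 = -0.1667
x' = 0 + -0.1667·(sin -0.4528 − sin 1.0472) = 0.2173
y' = -4 − -0.1667·(cos -0.4528 − cos 1.0472) = -3.9335

(0.2173, -3.9335, -0.4528)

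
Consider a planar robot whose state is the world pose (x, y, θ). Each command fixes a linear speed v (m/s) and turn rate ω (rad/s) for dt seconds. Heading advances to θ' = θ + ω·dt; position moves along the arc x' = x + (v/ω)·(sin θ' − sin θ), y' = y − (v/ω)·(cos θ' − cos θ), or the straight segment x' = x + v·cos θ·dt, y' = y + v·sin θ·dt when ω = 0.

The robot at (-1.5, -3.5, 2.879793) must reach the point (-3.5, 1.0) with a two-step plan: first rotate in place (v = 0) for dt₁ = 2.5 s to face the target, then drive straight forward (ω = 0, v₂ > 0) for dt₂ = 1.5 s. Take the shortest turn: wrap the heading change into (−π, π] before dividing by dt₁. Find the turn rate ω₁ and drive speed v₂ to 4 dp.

ω₁ = -0.3563, v₂ = 3.2830

heading to target = atan2(1−-3.5, -3.5−-1.5) = 1.9890
Δθ = wrap(1.9890 − 2.8798) = -0.8908; ω₁ = Δθ/dt₁ = -0.3563
distance = √((-3.5−-1.5)² + (1−-3.5)²) = 4.9244; v₂ = distance/dt₂ = 3.2830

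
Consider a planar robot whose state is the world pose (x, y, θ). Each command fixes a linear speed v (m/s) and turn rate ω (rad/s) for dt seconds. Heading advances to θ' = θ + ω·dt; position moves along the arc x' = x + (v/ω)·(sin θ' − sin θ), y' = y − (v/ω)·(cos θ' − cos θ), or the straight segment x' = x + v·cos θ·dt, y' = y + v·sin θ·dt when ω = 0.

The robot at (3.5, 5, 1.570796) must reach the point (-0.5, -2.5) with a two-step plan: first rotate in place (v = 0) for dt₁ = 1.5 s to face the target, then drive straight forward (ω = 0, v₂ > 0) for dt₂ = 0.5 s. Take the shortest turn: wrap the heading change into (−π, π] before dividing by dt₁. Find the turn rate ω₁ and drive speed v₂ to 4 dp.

ω₁ = 1.7678, v₂ = 17.0000

heading to target = atan2(-2.5−5, -0.5−3.5) = -2.0608
Δθ = wrap(-2.0608 − 1.5708) = 2.6516; ω₁ = Δθ/dt₁ = 1.7678
distance = √((-0.5−3.5)² + (-2.5−5)²) = 8.5000; v₂ = distance/dt₂ = 17.0000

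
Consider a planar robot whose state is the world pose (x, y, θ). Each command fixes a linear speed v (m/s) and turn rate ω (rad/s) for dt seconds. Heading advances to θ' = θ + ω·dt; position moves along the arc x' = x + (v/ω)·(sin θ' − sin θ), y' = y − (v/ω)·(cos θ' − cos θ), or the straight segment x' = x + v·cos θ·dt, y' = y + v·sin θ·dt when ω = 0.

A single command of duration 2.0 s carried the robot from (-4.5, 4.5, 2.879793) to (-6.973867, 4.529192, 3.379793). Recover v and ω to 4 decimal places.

v = 1.2500, ω = 0.2500

Δθ = 3.379793 − 2.879793 = 0.500000
ω = Δθ/dt = 0.500000/2.0 = 0.2500
R = Δx/(sin θ' − sin θ) = 5.0000
v = R·ω = 5.0000·0.2500 = 1.2500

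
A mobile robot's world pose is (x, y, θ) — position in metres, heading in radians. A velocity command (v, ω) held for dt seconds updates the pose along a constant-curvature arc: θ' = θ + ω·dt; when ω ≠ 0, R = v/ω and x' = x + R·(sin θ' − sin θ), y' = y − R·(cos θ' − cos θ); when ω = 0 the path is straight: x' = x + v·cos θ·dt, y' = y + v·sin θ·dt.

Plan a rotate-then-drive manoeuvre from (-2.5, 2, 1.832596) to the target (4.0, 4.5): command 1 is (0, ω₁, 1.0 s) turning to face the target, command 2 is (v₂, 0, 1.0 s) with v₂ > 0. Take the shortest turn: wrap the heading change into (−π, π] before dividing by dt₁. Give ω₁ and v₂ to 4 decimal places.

ω₁ = -1.4654, v₂ = 6.9642

heading to target = atan2(4.5−2, 4−-2.5) = 0.3672
Δθ = wrap(0.3672 − 1.8326) = -1.4654; ω₁ = Δθ/dt₁ = -1.4654
distance = √((4−-2.5)² + (4.5−2)²) = 6.9642; v₂ = distance/dt₂ = 6.9642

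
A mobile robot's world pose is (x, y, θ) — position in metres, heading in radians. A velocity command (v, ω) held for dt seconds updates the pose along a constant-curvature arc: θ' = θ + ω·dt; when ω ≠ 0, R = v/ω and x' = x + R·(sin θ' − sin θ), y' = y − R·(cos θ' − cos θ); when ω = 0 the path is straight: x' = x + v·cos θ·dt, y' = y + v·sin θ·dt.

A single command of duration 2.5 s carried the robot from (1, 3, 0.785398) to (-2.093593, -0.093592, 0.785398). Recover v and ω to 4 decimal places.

Δθ = 0.785398 − 0.785398 = 0.000000
ω = Δθ/dt = 0.000000/2.5 = 0.0000
ω = 0 → v = (Δx·cos θ + Δy·sin θ)/dt = -1.7500

v = -1.7500, ω = 0.0000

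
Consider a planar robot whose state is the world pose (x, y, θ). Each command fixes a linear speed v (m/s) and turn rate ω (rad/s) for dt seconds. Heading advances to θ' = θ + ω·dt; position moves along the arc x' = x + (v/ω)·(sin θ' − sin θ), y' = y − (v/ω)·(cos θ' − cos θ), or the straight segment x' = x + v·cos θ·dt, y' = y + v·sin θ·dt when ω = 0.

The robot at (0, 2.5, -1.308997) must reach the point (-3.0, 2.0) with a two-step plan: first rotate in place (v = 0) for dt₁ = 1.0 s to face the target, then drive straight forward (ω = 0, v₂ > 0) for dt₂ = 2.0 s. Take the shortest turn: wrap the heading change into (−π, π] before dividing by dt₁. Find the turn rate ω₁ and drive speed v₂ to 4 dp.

heading to target = atan2(2−2.5, -3−0) = -2.9764
Δθ = wrap(-2.9764 − -1.3090) = -1.6674; ω₁ = Δθ/dt₁ = -1.6674
distance = √((-3−0)² + (2−2.5)²) = 3.0414; v₂ = distance/dt₂ = 1.5207

ω₁ = -1.6674, v₂ = 1.5207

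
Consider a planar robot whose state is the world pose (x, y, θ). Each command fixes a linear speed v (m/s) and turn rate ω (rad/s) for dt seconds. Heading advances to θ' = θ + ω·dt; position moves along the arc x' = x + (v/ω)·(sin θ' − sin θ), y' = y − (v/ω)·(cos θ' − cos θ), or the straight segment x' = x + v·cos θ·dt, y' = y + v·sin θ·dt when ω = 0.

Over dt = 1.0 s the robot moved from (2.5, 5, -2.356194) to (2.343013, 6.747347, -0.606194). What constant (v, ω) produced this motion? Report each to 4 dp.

v = -2.0000, ω = 1.7500

Δθ = -0.606194 − -2.356194 = 1.750000
ω = Δθ/dt = 1.750000/1.0 = 1.7500
R = −Δy/(cos θ' − cos θ) = -1.1429
v = R·ω = -1.1429·1.7500 = -2.0000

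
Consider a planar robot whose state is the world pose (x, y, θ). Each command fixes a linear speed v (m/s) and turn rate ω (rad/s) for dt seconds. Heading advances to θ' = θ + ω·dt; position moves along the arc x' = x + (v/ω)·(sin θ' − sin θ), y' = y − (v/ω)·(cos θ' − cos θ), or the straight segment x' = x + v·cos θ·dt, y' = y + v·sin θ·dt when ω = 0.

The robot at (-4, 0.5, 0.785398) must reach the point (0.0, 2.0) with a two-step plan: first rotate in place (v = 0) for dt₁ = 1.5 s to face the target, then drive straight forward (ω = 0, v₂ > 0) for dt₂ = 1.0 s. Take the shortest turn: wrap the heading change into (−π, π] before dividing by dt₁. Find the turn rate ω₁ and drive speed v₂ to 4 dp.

heading to target = atan2(2−0.5, 0−-4) = 0.3588
Δθ = wrap(0.3588 − 0.7854) = -0.4266; ω₁ = Δθ/dt₁ = -0.2844
distance = √((0−-4)² + (2−0.5)²) = 4.2720; v₂ = distance/dt₂ = 4.2720

ω₁ = -0.2844, v₂ = 4.2720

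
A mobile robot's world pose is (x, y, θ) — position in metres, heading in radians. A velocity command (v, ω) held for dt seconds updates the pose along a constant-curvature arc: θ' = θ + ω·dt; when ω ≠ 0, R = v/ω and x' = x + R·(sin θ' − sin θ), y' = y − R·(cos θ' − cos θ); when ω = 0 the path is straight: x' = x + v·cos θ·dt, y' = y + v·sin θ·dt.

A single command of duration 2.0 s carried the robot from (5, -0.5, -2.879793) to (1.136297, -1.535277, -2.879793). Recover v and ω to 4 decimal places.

v = 2.0000, ω = 0.0000

Δθ = -2.879793 − -2.879793 = 0.000000
ω = Δθ/dt = 0.000000/2.0 = 0.0000
ω = 0 → v = (Δx·cos θ + Δy·sin θ)/dt = 2.0000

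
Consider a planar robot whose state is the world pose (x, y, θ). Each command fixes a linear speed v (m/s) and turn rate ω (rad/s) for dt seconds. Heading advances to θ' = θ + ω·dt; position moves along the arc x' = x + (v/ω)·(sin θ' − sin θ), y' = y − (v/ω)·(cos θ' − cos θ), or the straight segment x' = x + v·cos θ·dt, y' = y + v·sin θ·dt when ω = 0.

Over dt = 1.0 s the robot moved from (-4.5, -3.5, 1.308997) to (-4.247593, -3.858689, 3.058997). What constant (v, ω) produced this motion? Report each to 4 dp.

v = -0.5000, ω = 1.7500

Δθ = 3.058997 − 1.308997 = 1.750000
ω = Δθ/dt = 1.750000/1.0 = 1.7500
R = −Δy/(cos θ' − cos θ) = -0.2857
v = R·ω = -0.2857·1.7500 = -0.5000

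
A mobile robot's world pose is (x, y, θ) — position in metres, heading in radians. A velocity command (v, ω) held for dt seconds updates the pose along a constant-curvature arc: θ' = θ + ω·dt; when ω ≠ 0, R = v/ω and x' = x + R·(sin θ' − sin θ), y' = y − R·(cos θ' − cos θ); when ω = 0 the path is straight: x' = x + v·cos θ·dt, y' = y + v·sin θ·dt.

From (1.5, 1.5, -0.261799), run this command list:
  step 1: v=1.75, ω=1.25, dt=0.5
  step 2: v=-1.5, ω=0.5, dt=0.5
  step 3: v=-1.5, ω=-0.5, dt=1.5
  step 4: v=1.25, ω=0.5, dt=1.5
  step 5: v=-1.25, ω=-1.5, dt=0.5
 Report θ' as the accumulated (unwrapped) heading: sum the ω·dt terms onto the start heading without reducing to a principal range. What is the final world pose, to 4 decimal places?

(0.7499, 0.9623, -0.1368)

step 1: θ'=0.3632 (R=1.4000) → pose (2.3597, 1.5436, 0.3632)
step 2: θ'=0.6132 (R=-3.0000) → pose (1.6991, 1.1928, 0.6132)
step 3: θ'=-0.1368 (R=3.0000) → pose (-0.4365, 0.6742, -0.1368)
step 4: θ'=0.6132 (R=2.5000) → pose (1.3431, 1.1063, 0.6132)
step 5: θ'=-0.1368 (R=0.8333) → pose (0.7499, 0.9623, -0.1368)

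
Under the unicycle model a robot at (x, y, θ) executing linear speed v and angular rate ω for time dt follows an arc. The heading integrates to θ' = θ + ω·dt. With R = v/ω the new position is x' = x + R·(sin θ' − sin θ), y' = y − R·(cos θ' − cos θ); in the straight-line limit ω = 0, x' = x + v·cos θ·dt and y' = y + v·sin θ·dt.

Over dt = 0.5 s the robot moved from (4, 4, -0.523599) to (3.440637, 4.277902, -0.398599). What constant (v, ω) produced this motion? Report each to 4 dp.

Δθ = -0.398599 − -0.523599 = 0.125000
ω = Δθ/dt = 0.125000/0.5 = 0.2500
R = Δx/(sin θ' − sin θ) = -5.0000
v = R·ω = -5.0000·0.2500 = -1.2500

v = -1.2500, ω = 0.2500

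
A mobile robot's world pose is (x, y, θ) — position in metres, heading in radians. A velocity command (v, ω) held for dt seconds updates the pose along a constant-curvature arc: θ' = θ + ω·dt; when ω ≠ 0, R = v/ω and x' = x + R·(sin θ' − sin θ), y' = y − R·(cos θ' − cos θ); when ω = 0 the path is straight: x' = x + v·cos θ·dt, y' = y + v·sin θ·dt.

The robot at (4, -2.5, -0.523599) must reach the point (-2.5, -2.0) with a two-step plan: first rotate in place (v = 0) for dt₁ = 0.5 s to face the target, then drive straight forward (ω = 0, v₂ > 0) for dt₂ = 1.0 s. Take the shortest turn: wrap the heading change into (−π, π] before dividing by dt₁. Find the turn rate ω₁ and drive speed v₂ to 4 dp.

ω₁ = -5.3895, v₂ = 6.5192

heading to target = atan2(-2−-2.5, -2.5−4) = 3.0648
Δθ = wrap(3.0648 − -0.5236) = -2.6948; ω₁ = Δθ/dt₁ = -5.3895
distance = √((-2.5−4)² + (-2−-2.5)²) = 6.5192; v₂ = distance/dt₂ = 6.5192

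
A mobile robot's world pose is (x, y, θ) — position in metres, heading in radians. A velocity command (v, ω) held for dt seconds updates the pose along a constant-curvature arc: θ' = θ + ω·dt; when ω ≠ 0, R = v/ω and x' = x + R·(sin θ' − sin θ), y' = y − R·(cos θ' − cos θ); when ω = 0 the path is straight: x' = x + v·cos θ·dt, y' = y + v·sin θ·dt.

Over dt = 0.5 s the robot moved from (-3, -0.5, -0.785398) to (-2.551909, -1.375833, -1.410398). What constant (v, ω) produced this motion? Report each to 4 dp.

v = 2.0000, ω = -1.2500

Δθ = -1.410398 − -0.785398 = -0.625000
ω = Δθ/dt = -0.625000/0.5 = -1.2500
R = −Δy/(cos θ' − cos θ) = -1.6000
v = R·ω = -1.6000·-1.2500 = 2.0000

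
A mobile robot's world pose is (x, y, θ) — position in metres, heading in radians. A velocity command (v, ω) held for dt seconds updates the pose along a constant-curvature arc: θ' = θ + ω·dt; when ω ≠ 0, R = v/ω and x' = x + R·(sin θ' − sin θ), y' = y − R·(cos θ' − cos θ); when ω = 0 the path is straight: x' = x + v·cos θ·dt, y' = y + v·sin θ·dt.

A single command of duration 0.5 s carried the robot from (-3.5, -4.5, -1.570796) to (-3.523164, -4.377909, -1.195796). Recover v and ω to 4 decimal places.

v = -0.2500, ω = 0.7500

Δθ = -1.195796 − -1.570796 = 0.375000
ω = Δθ/dt = 0.375000/0.5 = 0.7500
R = −Δy/(cos θ' − cos θ) = -0.3333
v = R·ω = -0.3333·0.7500 = -0.2500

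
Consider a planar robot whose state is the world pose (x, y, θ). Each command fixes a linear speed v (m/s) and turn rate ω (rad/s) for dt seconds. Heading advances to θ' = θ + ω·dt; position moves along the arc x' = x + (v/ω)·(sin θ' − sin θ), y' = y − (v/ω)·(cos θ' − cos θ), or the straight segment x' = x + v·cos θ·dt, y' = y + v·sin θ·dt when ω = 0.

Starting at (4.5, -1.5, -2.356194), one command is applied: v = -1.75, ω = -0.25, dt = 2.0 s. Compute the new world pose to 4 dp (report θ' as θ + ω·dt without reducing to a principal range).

θ' = -2.3562 + -0.25·2.0 = -2.8562
R = v/ω = -1.75/-0.25 = 7.0000
x' = 4.5 + 7.0000·(sin -2.8562 − sin -2.3562) = 7.4790
y' = -1.5 − 7.0000·(cos -2.8562 − cos -2.3562) = 0.2671

(7.4790, 0.2671, -2.8562)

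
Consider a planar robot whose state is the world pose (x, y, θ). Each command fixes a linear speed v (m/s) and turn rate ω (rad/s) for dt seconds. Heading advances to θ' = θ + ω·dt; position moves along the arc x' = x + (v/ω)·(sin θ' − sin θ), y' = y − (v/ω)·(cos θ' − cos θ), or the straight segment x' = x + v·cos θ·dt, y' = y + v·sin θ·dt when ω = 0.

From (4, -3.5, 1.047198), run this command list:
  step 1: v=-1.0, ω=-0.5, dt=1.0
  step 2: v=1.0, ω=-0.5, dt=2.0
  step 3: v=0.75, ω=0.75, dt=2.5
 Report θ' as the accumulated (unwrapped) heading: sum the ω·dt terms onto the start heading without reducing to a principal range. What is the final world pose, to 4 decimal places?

step 1: θ'=0.5472 (R=2.0000) → pose (3.3085, -4.2080, 0.5472)
step 2: θ'=-0.4528 (R=-2.0000) → pose (5.2241, -4.1175, -0.4528)
step 3: θ'=1.4222 (R=1.0000) → pose (6.6506, -3.3663, 1.4222)

(6.6506, -3.3663, 1.4222)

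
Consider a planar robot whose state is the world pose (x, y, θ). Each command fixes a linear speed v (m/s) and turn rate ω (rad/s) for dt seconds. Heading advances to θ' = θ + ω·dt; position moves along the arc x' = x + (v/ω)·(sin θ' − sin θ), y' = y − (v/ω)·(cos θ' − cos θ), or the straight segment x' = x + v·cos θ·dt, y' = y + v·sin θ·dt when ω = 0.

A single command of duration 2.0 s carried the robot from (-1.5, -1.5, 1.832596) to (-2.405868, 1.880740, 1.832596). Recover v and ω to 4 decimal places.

v = 1.7500, ω = 0.0000

Δθ = 1.832596 − 1.832596 = 0.000000
ω = Δθ/dt = 0.000000/2.0 = 0.0000
ω = 0 → v = (Δx·cos θ + Δy·sin θ)/dt = 1.7500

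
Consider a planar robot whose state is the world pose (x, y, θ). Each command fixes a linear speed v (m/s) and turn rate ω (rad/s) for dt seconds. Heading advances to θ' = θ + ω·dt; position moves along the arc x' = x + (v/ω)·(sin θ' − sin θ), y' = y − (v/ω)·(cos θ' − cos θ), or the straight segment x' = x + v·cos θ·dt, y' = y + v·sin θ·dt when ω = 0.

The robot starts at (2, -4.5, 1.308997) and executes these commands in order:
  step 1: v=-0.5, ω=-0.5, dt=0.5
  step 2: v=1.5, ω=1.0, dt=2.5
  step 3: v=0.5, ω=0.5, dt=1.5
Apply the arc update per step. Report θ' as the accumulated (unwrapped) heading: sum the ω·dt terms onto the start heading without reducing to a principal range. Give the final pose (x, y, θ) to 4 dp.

step 1: θ'=1.0590 (R=1.0000) → pose (1.9059, -4.7309, 1.0590)
step 2: θ'=3.5590 (R=1.5000) → pose (-0.0099, -2.6251, 3.5590)
step 3: θ'=4.3090 (R=1.0000) → pose (-0.5243, -3.1467, 4.3090)

(-0.5243, -3.1467, 4.3090)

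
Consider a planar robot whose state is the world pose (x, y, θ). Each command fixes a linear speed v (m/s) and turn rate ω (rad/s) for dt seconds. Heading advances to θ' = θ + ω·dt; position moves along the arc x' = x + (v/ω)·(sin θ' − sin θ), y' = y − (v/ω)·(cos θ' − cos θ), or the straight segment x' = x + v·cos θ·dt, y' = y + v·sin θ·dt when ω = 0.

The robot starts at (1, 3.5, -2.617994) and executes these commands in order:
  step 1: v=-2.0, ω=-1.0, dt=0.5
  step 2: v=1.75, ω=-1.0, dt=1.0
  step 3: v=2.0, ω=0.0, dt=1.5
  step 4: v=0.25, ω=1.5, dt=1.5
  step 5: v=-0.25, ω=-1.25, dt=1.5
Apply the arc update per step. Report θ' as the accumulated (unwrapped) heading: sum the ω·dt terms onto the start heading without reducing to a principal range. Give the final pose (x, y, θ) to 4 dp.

(-1.2114, 7.0842, -3.7430)

step 1: θ'=-3.1180 (R=2.0000) → pose (1.9528, 3.7674, -3.1180)
step 2: θ'=-4.1180 (R=-1.7500) → pose (0.4617, 4.5369, -4.1180)
step 3: θ'=-4.1180 (straight) → pose (-1.2184, 7.0224, -4.1180)
step 4: θ'=-1.8680 (R=0.1667) → pose (-1.5158, 6.9778, -1.8680)
step 5: θ'=-3.7430 (R=0.2000) → pose (-1.2114, 7.0842, -3.7430)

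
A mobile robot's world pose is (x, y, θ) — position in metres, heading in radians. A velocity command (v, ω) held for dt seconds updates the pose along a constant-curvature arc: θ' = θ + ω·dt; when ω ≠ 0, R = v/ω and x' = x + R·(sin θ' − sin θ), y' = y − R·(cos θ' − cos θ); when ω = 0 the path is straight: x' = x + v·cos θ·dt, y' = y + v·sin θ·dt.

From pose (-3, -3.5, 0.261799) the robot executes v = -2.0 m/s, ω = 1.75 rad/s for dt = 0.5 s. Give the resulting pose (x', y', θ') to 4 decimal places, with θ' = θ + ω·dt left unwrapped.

(-3.7411, -4.1233, 1.1368)

θ' = 0.2618 + 1.75·0.5 = 1.1368
R = v/ω = -2.0/1.75 = -1.1429
x' = -3 + -1.1429·(sin 1.1368 − sin 0.2618) = -3.7411
y' = -3.5 − -1.1429·(cos 1.1368 − cos 0.2618) = -4.1233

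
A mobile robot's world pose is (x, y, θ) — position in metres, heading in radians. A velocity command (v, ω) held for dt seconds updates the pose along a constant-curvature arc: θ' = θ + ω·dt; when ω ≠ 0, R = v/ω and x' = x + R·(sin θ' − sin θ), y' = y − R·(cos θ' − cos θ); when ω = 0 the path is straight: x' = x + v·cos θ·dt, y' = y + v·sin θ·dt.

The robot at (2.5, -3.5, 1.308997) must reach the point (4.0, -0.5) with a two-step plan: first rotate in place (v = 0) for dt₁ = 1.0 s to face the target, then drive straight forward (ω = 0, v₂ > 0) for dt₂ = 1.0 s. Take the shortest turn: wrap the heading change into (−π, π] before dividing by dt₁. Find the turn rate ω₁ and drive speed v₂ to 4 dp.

heading to target = atan2(-0.5−-3.5, 4−2.5) = 1.1071
Δθ = wrap(1.1071 − 1.3090) = -0.2018; ω₁ = Δθ/dt₁ = -0.2018
distance = √((4−2.5)² + (-0.5−-3.5)²) = 3.3541; v₂ = distance/dt₂ = 3.3541

ω₁ = -0.2018, v₂ = 3.3541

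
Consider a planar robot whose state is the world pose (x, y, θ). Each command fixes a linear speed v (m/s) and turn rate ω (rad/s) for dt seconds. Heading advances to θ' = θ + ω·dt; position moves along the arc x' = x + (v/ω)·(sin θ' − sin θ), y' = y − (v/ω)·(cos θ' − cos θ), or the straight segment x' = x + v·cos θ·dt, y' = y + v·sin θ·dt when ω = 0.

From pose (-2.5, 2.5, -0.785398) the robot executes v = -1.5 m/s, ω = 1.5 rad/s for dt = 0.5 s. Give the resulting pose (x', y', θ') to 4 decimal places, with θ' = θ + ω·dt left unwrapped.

θ' = -0.7854 + 1.5·0.5 = -0.0354
R = v/ω = -1.5/1.5 = -1.0000
x' = -2.5 + -1.0000·(sin -0.0354 − sin -0.7854) = -3.1717
y' = 2.5 − -1.0000·(cos -0.0354 − cos -0.7854) = 2.7923

(-3.1717, 2.7923, -0.0354)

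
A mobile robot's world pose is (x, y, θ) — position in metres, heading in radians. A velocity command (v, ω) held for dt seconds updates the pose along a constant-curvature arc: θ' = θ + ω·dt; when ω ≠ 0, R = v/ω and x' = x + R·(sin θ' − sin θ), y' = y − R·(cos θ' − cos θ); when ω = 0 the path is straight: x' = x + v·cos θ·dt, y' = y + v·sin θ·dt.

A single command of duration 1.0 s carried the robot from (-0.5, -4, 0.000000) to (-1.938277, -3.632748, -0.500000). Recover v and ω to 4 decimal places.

Δθ = -0.500000 − 0.000000 = -0.500000
ω = Δθ/dt = -0.500000/1.0 = -0.5000
R = Δx/(sin θ' − sin θ) = 3.0000
v = R·ω = 3.0000·-0.5000 = -1.5000

v = -1.5000, ω = -0.5000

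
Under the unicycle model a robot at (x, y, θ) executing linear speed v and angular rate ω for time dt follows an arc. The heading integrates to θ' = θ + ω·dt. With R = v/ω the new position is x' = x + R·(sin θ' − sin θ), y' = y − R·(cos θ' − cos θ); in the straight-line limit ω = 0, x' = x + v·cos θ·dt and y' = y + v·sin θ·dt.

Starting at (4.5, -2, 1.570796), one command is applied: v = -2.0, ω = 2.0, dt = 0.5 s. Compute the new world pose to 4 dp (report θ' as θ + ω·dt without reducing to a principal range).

(4.9597, -2.8415, 2.5708)

θ' = 1.5708 + 2.0·0.5 = 2.5708
R = v/ω = -2.0/2.0 = -1.0000
x' = 4.5 + -1.0000·(sin 2.5708 − sin 1.5708) = 4.9597
y' = -2 − -1.0000·(cos 2.5708 − cos 1.5708) = -2.8415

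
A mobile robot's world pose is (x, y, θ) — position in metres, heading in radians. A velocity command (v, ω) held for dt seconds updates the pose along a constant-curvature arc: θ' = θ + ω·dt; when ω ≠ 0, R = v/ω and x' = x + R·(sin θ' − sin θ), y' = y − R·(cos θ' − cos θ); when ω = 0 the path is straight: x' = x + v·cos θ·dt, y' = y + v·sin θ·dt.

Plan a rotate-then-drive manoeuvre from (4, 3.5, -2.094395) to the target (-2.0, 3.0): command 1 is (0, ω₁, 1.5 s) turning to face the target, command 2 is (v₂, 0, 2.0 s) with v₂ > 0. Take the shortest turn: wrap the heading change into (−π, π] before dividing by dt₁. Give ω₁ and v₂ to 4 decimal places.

heading to target = atan2(3−3.5, -2−4) = -3.0585
Δθ = wrap(-3.0585 − -2.0944) = -0.9641; ω₁ = Δθ/dt₁ = -0.6427
distance = √((-2−4)² + (3−3.5)²) = 6.0208; v₂ = distance/dt₂ = 3.0104

ω₁ = -0.6427, v₂ = 3.0104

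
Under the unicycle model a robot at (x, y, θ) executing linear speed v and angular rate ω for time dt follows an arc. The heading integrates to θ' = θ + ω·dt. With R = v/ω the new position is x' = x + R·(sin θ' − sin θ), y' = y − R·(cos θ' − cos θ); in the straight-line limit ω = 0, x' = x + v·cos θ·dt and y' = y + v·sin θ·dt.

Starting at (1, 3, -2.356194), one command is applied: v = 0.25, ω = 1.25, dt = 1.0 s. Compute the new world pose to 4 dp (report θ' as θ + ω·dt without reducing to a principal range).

θ' = -2.3562 + 1.25·1.0 = -1.1062
R = v/ω = 0.25/1.25 = 0.2000
x' = 1 + 0.2000·(sin -1.1062 − sin -2.3562) = 0.9626
y' = 3 − 0.2000·(cos -1.1062 − cos -2.3562) = 2.7690

(0.9626, 2.7690, -1.1062)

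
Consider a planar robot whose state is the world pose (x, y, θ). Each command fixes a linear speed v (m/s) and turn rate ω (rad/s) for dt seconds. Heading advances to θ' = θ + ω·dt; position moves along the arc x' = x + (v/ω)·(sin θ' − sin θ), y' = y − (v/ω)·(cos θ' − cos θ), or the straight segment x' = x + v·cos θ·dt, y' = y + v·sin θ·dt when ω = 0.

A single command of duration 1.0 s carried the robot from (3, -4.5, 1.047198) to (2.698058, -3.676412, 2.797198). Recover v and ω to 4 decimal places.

v = 1.0000, ω = 1.7500

Δθ = 2.797198 − 1.047198 = 1.750000
ω = Δθ/dt = 1.750000/1.0 = 1.7500
R = −Δy/(cos θ' − cos θ) = 0.5714
v = R·ω = 0.5714·1.7500 = 1.0000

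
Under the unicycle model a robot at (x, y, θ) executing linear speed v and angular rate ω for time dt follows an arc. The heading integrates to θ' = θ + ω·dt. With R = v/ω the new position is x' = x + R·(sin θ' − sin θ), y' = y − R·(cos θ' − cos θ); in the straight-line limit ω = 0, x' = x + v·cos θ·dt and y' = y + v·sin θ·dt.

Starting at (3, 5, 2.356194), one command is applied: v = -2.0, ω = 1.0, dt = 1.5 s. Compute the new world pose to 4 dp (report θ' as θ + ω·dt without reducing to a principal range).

(5.7248, 4.9035, 3.8562)

θ' = 2.3562 + 1.0·1.5 = 3.8562
R = v/ω = -2.0/1.0 = -2.0000
x' = 3 + -2.0000·(sin 3.8562 − sin 2.3562) = 5.7248
y' = 5 − -2.0000·(cos 3.8562 − cos 2.3562) = 4.9035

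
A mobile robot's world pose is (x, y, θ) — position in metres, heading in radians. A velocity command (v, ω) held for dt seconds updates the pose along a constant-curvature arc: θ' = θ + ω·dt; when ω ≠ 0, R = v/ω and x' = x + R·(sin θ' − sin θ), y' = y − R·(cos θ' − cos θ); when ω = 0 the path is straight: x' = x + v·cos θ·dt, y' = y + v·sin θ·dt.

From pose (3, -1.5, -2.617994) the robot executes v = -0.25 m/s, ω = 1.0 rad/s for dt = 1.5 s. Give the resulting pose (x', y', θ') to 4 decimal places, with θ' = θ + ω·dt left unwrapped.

(3.0998, -1.1741, -1.1180)

θ' = -2.6180 + 1.0·1.5 = -1.1180
R = v/ω = -0.25/1.0 = -0.2500
x' = 3 + -0.2500·(sin -1.1180 − sin -2.6180) = 3.0998
y' = -1.5 − -0.2500·(cos -1.1180 − cos -2.6180) = -1.1741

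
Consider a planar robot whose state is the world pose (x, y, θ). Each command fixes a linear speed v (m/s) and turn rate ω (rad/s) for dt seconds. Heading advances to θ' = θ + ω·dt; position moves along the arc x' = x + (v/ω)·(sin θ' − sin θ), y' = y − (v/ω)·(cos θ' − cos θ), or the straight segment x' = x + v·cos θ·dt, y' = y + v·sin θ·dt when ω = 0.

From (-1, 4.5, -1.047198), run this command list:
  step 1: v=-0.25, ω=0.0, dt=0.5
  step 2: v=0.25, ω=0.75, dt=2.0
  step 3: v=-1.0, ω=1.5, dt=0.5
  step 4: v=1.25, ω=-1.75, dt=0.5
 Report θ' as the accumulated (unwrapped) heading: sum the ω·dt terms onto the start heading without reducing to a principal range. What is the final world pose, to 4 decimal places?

step 1: θ'=-1.0472 (straight) → pose (-1.0625, 4.6083, -1.0472)
step 2: θ'=0.4528 (R=0.3333) → pose (-0.6280, 4.4752, 0.4528)
step 3: θ'=1.2028 (R=-0.6667) → pose (-0.9584, 4.1155, 1.2028)
step 4: θ'=0.3278 (R=-0.7143) → pose (-0.5219, 4.5348, 0.3278)

(-0.5219, 4.5348, 0.3278)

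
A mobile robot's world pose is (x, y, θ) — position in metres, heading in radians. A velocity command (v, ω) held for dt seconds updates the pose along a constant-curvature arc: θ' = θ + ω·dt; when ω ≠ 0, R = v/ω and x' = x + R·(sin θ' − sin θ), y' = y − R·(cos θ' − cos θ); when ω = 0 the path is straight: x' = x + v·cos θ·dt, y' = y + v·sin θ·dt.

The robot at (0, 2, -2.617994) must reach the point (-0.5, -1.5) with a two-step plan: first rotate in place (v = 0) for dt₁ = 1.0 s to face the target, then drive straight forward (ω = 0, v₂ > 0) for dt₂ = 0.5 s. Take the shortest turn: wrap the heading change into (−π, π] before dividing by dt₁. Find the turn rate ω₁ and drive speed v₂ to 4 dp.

ω₁ = 0.9053, v₂ = 7.0711

heading to target = atan2(-1.5−2, -0.5−0) = -1.7127
Δθ = wrap(-1.7127 − -2.6180) = 0.9053; ω₁ = Δθ/dt₁ = 0.9053
distance = √((-0.5−0)² + (-1.5−2)²) = 3.5355; v₂ = distance/dt₂ = 7.0711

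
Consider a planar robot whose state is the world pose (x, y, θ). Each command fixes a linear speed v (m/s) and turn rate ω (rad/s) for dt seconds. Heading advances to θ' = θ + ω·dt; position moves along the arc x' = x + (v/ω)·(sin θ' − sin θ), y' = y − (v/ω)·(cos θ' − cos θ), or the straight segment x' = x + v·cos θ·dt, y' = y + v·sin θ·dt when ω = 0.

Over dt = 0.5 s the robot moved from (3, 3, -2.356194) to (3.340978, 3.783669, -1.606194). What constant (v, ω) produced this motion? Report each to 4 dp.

Δθ = -1.606194 − -2.356194 = 0.750000
ω = Δθ/dt = 0.750000/0.5 = 1.5000
R = −Δy/(cos θ' − cos θ) = -1.1667
v = R·ω = -1.1667·1.5000 = -1.7500

v = -1.7500, ω = 1.5000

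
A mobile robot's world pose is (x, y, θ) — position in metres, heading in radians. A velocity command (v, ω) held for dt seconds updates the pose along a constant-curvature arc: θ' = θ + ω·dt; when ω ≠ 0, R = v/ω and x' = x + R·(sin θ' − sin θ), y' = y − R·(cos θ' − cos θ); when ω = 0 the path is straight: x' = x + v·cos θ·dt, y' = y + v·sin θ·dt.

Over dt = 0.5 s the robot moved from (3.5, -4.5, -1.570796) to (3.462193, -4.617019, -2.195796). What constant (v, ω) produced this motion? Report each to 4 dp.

Δθ = -2.195796 − -1.570796 = -0.625000
ω = Δθ/dt = -0.625000/0.5 = -1.2500
R = −Δy/(cos θ' − cos θ) = -0.2000
v = R·ω = -0.2000·-1.2500 = 0.2500

v = 0.2500, ω = -1.2500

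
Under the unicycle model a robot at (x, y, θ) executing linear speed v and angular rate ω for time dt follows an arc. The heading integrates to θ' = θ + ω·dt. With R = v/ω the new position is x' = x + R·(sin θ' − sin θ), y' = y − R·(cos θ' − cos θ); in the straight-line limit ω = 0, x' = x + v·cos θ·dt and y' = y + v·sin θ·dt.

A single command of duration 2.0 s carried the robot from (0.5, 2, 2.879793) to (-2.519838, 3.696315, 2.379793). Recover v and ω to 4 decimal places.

v = 1.7500, ω = -0.2500

Δθ = 2.379793 − 2.879793 = -0.500000
ω = Δθ/dt = -0.500000/2.0 = -0.2500
R = Δx/(sin θ' − sin θ) = -7.0000
v = R·ω = -7.0000·-0.2500 = 1.7500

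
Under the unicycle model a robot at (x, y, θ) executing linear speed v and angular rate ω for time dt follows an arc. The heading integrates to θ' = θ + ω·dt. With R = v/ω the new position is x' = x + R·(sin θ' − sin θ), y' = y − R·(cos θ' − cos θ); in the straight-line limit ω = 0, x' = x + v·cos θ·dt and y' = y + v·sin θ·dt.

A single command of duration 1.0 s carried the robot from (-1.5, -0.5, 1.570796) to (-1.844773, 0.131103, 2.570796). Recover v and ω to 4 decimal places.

v = 0.7500, ω = 1.0000

Δθ = 2.570796 − 1.570796 = 1.000000
ω = Δθ/dt = 1.000000/1.0 = 1.0000
R = −Δy/(cos θ' − cos θ) = 0.7500
v = R·ω = 0.7500·1.0000 = 0.7500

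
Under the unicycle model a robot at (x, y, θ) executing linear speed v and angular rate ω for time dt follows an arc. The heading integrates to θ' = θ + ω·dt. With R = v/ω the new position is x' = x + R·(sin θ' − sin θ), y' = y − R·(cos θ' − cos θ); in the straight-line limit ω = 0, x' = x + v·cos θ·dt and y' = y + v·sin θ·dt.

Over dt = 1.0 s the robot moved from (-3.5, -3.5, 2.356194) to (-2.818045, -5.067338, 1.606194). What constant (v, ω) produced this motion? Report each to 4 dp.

v = -1.7500, ω = -0.7500

Δθ = 1.606194 − 2.356194 = -0.750000
ω = Δθ/dt = -0.750000/1.0 = -0.7500
R = −Δy/(cos θ' − cos θ) = 2.3333
v = R·ω = 2.3333·-0.7500 = -1.7500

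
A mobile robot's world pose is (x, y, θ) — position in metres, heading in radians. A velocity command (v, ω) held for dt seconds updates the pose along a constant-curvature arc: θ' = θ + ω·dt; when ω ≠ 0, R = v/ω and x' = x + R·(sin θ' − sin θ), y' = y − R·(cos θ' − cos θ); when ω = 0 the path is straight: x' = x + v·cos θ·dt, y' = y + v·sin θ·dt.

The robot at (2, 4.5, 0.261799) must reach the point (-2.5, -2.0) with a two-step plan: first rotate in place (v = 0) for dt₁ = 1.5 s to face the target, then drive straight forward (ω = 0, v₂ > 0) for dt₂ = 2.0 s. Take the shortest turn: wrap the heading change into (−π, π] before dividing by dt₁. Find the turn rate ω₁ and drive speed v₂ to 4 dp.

ω₁ = -1.6254, v₂ = 3.9528

heading to target = atan2(-2−4.5, -2.5−2) = -2.1763
Δθ = wrap(-2.1763 − 0.2618) = -2.4381; ω₁ = Δθ/dt₁ = -1.6254
distance = √((-2.5−2)² + (-2−4.5)²) = 7.9057; v₂ = distance/dt₂ = 3.9528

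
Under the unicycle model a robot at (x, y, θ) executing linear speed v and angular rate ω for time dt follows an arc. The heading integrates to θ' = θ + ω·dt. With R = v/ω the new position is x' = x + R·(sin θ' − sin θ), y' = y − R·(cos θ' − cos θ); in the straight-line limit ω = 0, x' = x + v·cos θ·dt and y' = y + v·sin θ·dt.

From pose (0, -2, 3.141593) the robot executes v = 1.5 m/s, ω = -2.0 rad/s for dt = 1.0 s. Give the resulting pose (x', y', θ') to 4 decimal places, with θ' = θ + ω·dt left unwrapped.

θ' = 3.1416 + -2.0·1.0 = 1.1416
R = v/ω = 1.5/-2.0 = -0.7500
x' = 0 + -0.7500·(sin 1.1416 − sin 3.1416) = -0.6820
y' = -2 − -0.7500·(cos 1.1416 − cos 3.1416) = -0.9379

(-0.6820, -0.9379, 1.1416)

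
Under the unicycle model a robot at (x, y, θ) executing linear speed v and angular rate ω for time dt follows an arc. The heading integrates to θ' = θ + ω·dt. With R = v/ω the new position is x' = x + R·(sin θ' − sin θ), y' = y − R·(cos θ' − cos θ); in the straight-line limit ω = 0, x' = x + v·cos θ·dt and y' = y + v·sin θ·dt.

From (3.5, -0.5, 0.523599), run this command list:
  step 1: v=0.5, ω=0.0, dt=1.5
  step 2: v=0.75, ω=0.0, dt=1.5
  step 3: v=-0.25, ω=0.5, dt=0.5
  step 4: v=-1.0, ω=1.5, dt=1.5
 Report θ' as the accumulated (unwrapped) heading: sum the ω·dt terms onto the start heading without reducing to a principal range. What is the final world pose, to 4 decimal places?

(5.4118, -0.7768, 3.0236)

step 1: θ'=0.5236 (straight) → pose (4.1495, -0.1250, 0.5236)
step 2: θ'=0.5236 (straight) → pose (5.1238, 0.4375, 0.5236)
step 3: θ'=0.7736 (R=-0.5000) → pose (5.0244, 0.3622, 0.7736)
step 4: θ'=3.0236 (R=-0.6667) → pose (5.4118, -0.7768, 3.0236)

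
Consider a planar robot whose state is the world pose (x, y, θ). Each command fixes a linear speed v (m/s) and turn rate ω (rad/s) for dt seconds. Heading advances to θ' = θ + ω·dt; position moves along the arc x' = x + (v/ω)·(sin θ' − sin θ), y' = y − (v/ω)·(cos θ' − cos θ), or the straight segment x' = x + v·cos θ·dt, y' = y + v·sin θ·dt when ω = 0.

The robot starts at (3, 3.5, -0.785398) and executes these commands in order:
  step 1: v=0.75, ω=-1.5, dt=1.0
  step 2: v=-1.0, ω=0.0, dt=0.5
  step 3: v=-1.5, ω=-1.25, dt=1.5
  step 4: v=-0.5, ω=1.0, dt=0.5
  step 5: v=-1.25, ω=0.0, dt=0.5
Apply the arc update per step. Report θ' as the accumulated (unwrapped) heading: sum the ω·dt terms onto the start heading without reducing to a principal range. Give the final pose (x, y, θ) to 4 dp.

step 1: θ'=-2.2854 (R=-0.5000) → pose (3.0241, 2.8188, -2.2854)
step 2: θ'=-2.2854 (straight) → pose (3.3518, 3.1965, -2.2854)
step 3: θ'=-4.1604 (R=1.2000) → pose (5.2800, 3.0393, -4.1604)
step 4: θ'=-3.6604 (R=-0.5000) → pose (5.4578, 2.8673, -3.6604)
step 5: θ'=-3.6604 (straight) → pose (6.0006, 2.5574, -3.6604)

(6.0006, 2.5574, -3.6604)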